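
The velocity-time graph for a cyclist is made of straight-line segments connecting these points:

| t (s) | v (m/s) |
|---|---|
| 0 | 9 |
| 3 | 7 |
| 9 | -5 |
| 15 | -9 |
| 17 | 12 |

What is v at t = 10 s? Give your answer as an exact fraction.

On 9–15 s the graph is linear from -5 to -9 m/s: v(10) = -5 + (-9 − -5)·(10 − 9)/(15 − 9) = -17/3 m/s.

-17/3 m/s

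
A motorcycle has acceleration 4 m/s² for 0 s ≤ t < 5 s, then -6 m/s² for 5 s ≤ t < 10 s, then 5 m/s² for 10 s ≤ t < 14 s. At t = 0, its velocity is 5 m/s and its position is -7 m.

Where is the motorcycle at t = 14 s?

138 m

On each constant-a segment, Δv = aΔt and Δx = v₀Δt + ½aΔt²; chain segment to segment.
0–5 s: v starts 5 m/s; Δx = 5·5 + ½·4·5² = 75 m; v ends 25 m/s.
5–10 s: v starts 25 m/s; Δx = 25·5 + ½·-6·5² = 50 m; v ends -5 m/s.
10–14 s: v starts -5 m/s; Δx = -5·4 + ½·5·4² = 20 m; v ends 15 m/s.
x(14) = -7 + Σ Δx = 138 m.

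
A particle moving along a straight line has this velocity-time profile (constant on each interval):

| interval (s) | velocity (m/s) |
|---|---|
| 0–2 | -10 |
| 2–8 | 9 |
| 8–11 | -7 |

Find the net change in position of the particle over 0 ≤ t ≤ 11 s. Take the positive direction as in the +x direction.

13 m

Displacement is the signed area under the v-t curve.
0–2 s: -10 × 2 = -20 m
2–8 s: 9 × 6 = 54 m
8–11 s: -7 × 3 = -21 m
Net displacement = 13 m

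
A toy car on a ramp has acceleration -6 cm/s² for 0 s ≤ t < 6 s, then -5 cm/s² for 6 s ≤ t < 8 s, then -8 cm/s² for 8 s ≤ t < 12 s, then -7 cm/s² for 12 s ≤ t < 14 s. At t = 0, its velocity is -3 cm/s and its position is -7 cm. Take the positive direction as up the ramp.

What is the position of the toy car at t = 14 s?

On each constant-a segment, Δv = aΔt and Δx = v₀Δt + ½aΔt²; chain segment to segment.
0–6 s: v starts -3 cm/s; Δx = -3·6 + ½·-6·6² = -126 cm; v ends -39 cm/s.
6–8 s: v starts -39 cm/s; Δx = -39·2 + ½·-5·2² = -88 cm; v ends -49 cm/s.
8–12 s: v starts -49 cm/s; Δx = -49·4 + ½·-8·4² = -260 cm; v ends -81 cm/s.
12–14 s: v starts -81 cm/s; Δx = -81·2 + ½·-7·2² = -176 cm; v ends -95 cm/s.
x(14) = -7 + Σ Δx = -657 cm.

-657 cm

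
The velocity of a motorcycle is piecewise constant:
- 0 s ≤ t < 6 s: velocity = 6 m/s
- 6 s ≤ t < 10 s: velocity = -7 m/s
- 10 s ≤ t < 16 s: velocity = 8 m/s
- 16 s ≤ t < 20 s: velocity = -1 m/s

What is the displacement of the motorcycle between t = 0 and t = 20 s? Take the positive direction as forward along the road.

Displacement is the signed area under the v-t curve.
0–6 s: 6 × 6 = 36 m
6–10 s: -7 × 4 = -28 m
10–16 s: 8 × 6 = 48 m
16–20 s: -1 × 4 = -4 m
Net displacement = 52 m

52 m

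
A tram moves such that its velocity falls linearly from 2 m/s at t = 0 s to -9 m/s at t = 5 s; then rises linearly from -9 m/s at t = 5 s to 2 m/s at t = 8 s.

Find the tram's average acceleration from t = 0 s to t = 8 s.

0 m/s²

Average acceleration = Δv/Δt = (2 − 2)/(8 − 0) = 0 m/s².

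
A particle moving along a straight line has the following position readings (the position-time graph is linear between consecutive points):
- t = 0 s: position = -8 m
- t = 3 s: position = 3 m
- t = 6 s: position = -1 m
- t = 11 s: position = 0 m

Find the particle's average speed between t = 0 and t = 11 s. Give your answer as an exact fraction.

Average speed = (total path length)/(elapsed time); on a piecewise-linear x-t graph the path length is Σ|Δx|.
0–3 s: |Δx| = |3 − -8| = 11 m
3–6 s: |Δx| = |-1 − 3| = 4 m
6–11 s: |Δx| = |0 − -1| = 1 m
Total path = 16 m; average speed = 16/11 = 16/11 m/s.

16/11 m/s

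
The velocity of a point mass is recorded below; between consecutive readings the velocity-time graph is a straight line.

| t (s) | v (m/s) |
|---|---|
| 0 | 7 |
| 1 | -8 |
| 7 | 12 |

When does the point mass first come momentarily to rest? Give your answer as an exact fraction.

t = 7/15 s

v changes sign on 0–1 s (from 7 to -8); the graph is linear there, so v = 0 at t = 0 + (-7)·(1 − 0)/(-8 − 7) = 7/15 s.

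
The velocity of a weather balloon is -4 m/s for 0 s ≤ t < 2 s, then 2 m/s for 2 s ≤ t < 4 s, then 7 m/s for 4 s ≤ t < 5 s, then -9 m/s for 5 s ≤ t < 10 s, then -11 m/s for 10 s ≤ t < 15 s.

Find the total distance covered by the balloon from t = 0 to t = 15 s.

Distance (not displacement) is the total path length: add the absolute areas under v-t.
0–2 s: |-4| × 2 = 8 m
2–4 s: |2| × 2 = 4 m
4–5 s: |7| × 1 = 7 m
5–10 s: |-9| × 5 = 45 m
10–15 s: |-11| × 5 = 55 m
Total distance = 119 m

119 m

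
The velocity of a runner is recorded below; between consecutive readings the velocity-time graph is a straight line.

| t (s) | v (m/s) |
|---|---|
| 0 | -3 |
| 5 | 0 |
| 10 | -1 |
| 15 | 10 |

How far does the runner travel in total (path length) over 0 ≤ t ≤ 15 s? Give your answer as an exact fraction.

725/22 m

Distance (not displacement) is the total path length: add the absolute areas under v-t.
0–5 s: |½(-3 + 0)(5)| = 7.5 m
5–10 s: |½(0 + -1)(5)| = 2.5 m
10–15 s: v = 0 at t = 115/11 s; triangle areas 5/22 + 250/11 = 505/22 m
Total distance = 725/22 m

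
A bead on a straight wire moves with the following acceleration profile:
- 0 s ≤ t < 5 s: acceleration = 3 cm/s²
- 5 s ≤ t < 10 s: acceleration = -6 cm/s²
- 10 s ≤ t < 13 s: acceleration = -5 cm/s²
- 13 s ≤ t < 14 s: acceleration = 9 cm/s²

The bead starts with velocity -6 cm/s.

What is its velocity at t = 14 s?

-27 cm/s

Δv equals the area under the a-t graph; then v = v₀ + Δv.
0–5 s: 3 × 5 = 15 cm/s
5–10 s: -6 × 5 = -30 cm/s
10–13 s: -5 × 3 = -15 cm/s
13–14 s: 9 × 1 = 9 cm/s
Δv = -21 cm/s, so v(14) = -6 + (-21) = -27 cm/s.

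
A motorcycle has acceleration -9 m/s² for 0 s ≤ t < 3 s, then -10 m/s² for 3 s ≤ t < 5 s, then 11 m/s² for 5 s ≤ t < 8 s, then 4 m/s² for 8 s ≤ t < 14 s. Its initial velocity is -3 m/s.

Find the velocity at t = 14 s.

7 m/s

Δv equals the area under the a-t graph; then v = v₀ + Δv.
0–3 s: -9 × 3 = -27 m/s
3–5 s: -10 × 2 = -20 m/s
5–8 s: 11 × 3 = 33 m/s
8–14 s: 4 × 6 = 24 m/s
Δv = 10 m/s, so v(14) = -3 + (10) = 7 m/s.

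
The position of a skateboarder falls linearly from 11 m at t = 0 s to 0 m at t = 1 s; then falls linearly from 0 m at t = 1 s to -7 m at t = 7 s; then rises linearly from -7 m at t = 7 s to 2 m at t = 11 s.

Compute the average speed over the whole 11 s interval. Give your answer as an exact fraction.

Average speed = (total path length)/(elapsed time); on a piecewise-linear x-t graph the path length is Σ|Δx|.
0–1 s: |Δx| = |0 − 11| = 11 m
1–7 s: |Δx| = |-7 − 0| = 7 m
7–11 s: |Δx| = |2 − -7| = 9 m
Total path = 27 m; average speed = 27/11 = 27/11 m/s.

27/11 m/s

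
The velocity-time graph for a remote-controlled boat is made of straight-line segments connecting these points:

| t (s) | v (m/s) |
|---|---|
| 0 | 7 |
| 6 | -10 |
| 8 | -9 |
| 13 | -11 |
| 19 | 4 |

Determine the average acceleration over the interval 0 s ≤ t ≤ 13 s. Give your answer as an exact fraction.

Average acceleration = Δv/Δt = (-11 − 7)/(13 − 0) = -18/13 m/s².

-18/13 m/s²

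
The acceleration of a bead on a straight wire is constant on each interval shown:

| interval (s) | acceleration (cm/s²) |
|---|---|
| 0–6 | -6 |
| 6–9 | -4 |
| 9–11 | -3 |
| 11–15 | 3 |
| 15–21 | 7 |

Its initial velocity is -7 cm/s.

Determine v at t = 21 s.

-7 cm/s

Δv equals the area under the a-t graph; then v = v₀ + Δv.
0–6 s: -6 × 6 = -36 cm/s
6–9 s: -4 × 3 = -12 cm/s
9–11 s: -3 × 2 = -6 cm/s
11–15 s: 3 × 4 = 12 cm/s
15–21 s: 7 × 6 = 42 cm/s
Δv = 0 cm/s, so v(21) = -7 + (0) = -7 cm/s.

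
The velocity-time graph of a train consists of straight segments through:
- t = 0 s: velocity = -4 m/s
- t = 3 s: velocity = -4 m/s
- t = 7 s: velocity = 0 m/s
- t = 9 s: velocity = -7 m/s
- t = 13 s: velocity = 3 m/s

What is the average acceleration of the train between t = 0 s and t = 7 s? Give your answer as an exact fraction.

4/7 m/s²

Average acceleration = Δv/Δt = (0 − -4)/(7 − 0) = 4/7 m/s².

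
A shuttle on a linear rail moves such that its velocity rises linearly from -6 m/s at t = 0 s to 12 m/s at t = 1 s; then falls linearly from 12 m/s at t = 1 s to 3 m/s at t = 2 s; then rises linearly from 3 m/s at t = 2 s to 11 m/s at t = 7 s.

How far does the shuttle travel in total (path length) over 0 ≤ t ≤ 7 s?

47.5 m

Total distance travelled is ∫|v| dt — sum the magnitudes of each area piece.
0–1 s: v = 0 at t = 1/3 s; triangle areas 1 + 4 = 5 m
1–2 s: |½(12 + 3)(1)| = 7.5 m
2–7 s: |½(3 + 11)(5)| = 35 m
Total distance = 47.5 m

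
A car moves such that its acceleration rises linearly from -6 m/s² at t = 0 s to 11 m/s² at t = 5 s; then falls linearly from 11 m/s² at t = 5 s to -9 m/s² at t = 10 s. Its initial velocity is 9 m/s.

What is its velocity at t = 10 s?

Δv equals the area under the a-t graph; then v = v₀ + Δv.
0–5 s: ½(-6 + 11)(5) = 12.5 m/s
5–10 s: ½(11 + -9)(5) = 5 m/s
Δv = 17.5 m/s, so v(10) = 9 + (17.5) = 26.5 m/s.

26.5 m/s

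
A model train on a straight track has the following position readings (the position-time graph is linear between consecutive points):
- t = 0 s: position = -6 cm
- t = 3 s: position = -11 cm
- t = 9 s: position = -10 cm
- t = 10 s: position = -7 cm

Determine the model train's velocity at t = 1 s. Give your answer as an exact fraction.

-5/3 cm/s

Velocity is the slope of the x-t graph on 0–3 s: (-11 − -6)/(3 − 0) = -5/3 cm/s.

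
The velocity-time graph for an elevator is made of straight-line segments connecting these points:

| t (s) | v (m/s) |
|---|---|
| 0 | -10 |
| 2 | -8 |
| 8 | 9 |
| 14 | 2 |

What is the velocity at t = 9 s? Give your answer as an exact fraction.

On 8–14 s the graph is linear from 9 to 2 m/s: v(9) = 9 + (2 − 9)·(9 − 8)/(14 − 8) = 47/6 m/s.

47/6 m/s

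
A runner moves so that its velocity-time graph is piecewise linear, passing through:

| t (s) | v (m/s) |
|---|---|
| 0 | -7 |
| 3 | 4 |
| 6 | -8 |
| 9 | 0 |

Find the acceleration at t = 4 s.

-4 m/s²

Acceleration is the slope of the v-t graph on 3–6 s: (-8 − 4)/(6 − 3) = -4 m/s².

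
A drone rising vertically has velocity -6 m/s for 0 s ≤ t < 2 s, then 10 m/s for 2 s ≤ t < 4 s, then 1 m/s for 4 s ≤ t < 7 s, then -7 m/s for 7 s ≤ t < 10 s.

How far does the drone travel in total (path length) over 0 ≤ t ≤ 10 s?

Total distance travelled is ∫|v| dt — sum the magnitudes of each area piece.
0–2 s: |-6| × 2 = 12 m
2–4 s: |10| × 2 = 20 m
4–7 s: |1| × 3 = 3 m
7–10 s: |-7| × 3 = 21 m
Total distance = 56 m

56 m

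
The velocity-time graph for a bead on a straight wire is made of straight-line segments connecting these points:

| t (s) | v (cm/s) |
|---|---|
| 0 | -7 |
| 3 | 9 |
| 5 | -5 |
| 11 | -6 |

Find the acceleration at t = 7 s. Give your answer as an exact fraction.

-1/6 cm/s²

Acceleration is the slope of the v-t graph on 5–11 s: (-6 − -5)/(11 − 5) = -1/6 cm/s².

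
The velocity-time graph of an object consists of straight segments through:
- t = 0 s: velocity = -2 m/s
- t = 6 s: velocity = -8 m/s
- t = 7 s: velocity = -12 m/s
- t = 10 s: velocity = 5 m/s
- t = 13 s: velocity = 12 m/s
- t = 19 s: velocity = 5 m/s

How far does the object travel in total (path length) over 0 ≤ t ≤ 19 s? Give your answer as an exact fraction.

Total distance travelled is ∫|v| dt — sum the magnitudes of each area piece.
0–6 s: |½(-2 + -8)(6)| = 30 m
6–7 s: |½(-8 + -12)(1)| = 10 m
7–10 s: v = 0 at t = 155/17 s; triangle areas 216/17 + 75/34 = 507/34 m
10–13 s: |½(5 + 12)(3)| = 25.5 m
13–19 s: |½(12 + 5)(6)| = 51 m
Total distance = 2234/17 m

2234/17 m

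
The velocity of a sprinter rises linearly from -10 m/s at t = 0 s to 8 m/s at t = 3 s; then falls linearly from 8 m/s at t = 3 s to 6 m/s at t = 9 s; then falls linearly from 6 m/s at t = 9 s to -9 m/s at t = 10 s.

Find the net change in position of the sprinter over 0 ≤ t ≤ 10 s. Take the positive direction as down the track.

37.5 m

Displacement is the signed area under the v-t curve.
0–3 s: ½(-10 + 8)(3) = -3 m
3–9 s: ½(8 + 6)(6) = 42 m
9–10 s: ½(6 + -9)(1) = -1.5 m
Net displacement = 37.5 m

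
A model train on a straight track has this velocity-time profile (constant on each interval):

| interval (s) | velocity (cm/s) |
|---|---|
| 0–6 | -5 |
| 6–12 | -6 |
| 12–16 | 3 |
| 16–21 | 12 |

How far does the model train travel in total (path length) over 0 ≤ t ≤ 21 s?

138 cm

Distance (not displacement) is the total path length: add the absolute areas under v-t.
0–6 s: |-5| × 6 = 30 cm
6–12 s: |-6| × 6 = 36 cm
12–16 s: |3| × 4 = 12 cm
16–21 s: |12| × 5 = 60 cm
Total distance = 138 cm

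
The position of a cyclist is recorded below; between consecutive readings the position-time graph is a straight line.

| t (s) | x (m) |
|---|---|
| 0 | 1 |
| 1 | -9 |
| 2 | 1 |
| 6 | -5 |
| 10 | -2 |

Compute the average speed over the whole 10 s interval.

Average speed = (total path length)/(elapsed time); on a piecewise-linear x-t graph the path length is Σ|Δx|.
0–1 s: |Δx| = |-9 − 1| = 10 m
1–2 s: |Δx| = |1 − -9| = 10 m
2–6 s: |Δx| = |-5 − 1| = 6 m
6–10 s: |Δx| = |-2 − -5| = 3 m
Total path = 29 m; average speed = 29/10 = 2.9 m/s.

2.9 m/s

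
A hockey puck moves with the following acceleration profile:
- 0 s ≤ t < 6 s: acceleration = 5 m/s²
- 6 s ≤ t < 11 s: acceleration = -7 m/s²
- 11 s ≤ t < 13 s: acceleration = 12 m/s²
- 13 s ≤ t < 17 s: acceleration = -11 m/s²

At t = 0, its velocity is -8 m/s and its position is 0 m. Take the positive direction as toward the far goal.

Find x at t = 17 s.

18.5 m

On each constant-a segment, Δv = aΔt and Δx = v₀Δt + ½aΔt²; chain segment to segment.
0–6 s: v starts -8 m/s; Δx = -8·6 + ½·5·6² = 42 m; v ends 22 m/s.
6–11 s: v starts 22 m/s; Δx = 22·5 + ½·-7·5² = 22.5 m; v ends -13 m/s.
11–13 s: v starts -13 m/s; Δx = -13·2 + ½·12·2² = -2 m; v ends 11 m/s.
13–17 s: v starts 11 m/s; Δx = 11·4 + ½·-11·4² = -44 m; v ends -33 m/s.
x(17) = 0 + Σ Δx = 18.5 m.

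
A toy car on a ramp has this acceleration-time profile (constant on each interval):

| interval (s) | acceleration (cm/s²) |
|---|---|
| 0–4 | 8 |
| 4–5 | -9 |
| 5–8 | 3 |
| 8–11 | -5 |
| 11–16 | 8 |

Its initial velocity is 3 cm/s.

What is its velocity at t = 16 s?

Δv equals the area under the a-t graph; then v = v₀ + Δv.
0–4 s: 8 × 4 = 32 cm/s
4–5 s: -9 × 1 = -9 cm/s
5–8 s: 3 × 3 = 9 cm/s
8–11 s: -5 × 3 = -15 cm/s
11–16 s: 8 × 5 = 40 cm/s
Δv = 57 cm/s, so v(16) = 3 + (57) = 60 cm/s.

60 cm/s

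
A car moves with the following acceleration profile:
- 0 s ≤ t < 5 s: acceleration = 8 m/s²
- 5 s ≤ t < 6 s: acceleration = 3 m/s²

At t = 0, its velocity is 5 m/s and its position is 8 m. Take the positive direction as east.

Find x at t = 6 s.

On each constant-a segment, Δv = aΔt and Δx = v₀Δt + ½aΔt²; chain segment to segment.
0–5 s: v starts 5 m/s; Δx = 5·5 + ½·8·5² = 125 m; v ends 45 m/s.
5–6 s: v starts 45 m/s; Δx = 45·1 + ½·3·1² = 46.5 m; v ends 48 m/s.
x(6) = 8 + Σ Δx = 179.5 m.

179.5 m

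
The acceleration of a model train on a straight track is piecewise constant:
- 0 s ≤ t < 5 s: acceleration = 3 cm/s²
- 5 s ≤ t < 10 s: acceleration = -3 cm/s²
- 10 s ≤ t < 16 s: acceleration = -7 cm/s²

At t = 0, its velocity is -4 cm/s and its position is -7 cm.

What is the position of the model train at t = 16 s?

-122 cm

On each constant-a segment, Δv = aΔt and Δx = v₀Δt + ½aΔt²; chain segment to segment.
0–5 s: v starts -4 cm/s; Δx = -4·5 + ½·3·5² = 17.5 cm; v ends 11 cm/s.
5–10 s: v starts 11 cm/s; Δx = 11·5 + ½·-3·5² = 17.5 cm; v ends -4 cm/s.
10–16 s: v starts -4 cm/s; Δx = -4·6 + ½·-7·6² = -150 cm; v ends -46 cm/s.
x(16) = -7 + Σ Δx = -122 cm.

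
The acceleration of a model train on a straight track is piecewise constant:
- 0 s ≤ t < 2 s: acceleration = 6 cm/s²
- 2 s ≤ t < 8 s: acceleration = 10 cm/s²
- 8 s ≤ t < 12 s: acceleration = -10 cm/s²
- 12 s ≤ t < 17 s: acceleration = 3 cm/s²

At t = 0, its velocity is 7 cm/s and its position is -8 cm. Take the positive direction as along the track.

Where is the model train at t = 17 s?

780.5 cm

On each constant-a segment, Δv = aΔt and Δx = v₀Δt + ½aΔt²; chain segment to segment.
0–2 s: v starts 7 cm/s; Δx = 7·2 + ½·6·2² = 26 cm; v ends 19 cm/s.
2–8 s: v starts 19 cm/s; Δx = 19·6 + ½·10·6² = 294 cm; v ends 79 cm/s.
8–12 s: v starts 79 cm/s; Δx = 79·4 + ½·-10·4² = 236 cm; v ends 39 cm/s.
12–17 s: v starts 39 cm/s; Δx = 39·5 + ½·3·5² = 232.5 cm; v ends 54 cm/s.
x(17) = -8 + Σ Δx = 780.5 cm.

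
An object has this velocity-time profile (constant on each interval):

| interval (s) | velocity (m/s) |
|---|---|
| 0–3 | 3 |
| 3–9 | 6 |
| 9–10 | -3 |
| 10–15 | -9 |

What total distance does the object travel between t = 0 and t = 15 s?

Distance (not displacement) is the total path length: add the absolute areas under v-t.
0–3 s: |3| × 3 = 9 m
3–9 s: |6| × 6 = 36 m
9–10 s: |-3| × 1 = 3 m
10–15 s: |-9| × 5 = 45 m
Total distance = 93 m

93 m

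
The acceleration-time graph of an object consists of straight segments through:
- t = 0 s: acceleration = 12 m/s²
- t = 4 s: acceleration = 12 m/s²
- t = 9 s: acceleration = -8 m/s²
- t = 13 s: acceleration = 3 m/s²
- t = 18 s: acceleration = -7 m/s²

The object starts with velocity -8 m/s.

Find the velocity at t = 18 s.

30 m/s

Δv equals the area under the a-t graph; then v = v₀ + Δv.
0–4 s: 12 × 4 = 48 m/s
4–9 s: ½(12 + -8)(5) = 10 m/s
9–13 s: ½(-8 + 3)(4) = -10 m/s
13–18 s: ½(3 + -7)(5) = -10 m/s
Δv = 38 m/s, so v(18) = -8 + (38) = 30 m/s.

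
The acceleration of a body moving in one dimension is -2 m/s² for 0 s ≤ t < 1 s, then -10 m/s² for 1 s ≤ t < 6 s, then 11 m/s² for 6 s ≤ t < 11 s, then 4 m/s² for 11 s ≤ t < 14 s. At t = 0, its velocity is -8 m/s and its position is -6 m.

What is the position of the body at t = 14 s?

-349.5 m

On each constant-a segment, Δv = aΔt and Δx = v₀Δt + ½aΔt²; chain segment to segment.
0–1 s: v starts -8 m/s; Δx = -8·1 + ½·-2·1² = -9 m; v ends -10 m/s.
1–6 s: v starts -10 m/s; Δx = -10·5 + ½·-10·5² = -175 m; v ends -60 m/s.
6–11 s: v starts -60 m/s; Δx = -60·5 + ½·11·5² = -162.5 m; v ends -5 m/s.
11–14 s: v starts -5 m/s; Δx = -5·3 + ½·4·3² = 3 m; v ends 7 m/s.
x(14) = -6 + Σ Δx = -349.5 m.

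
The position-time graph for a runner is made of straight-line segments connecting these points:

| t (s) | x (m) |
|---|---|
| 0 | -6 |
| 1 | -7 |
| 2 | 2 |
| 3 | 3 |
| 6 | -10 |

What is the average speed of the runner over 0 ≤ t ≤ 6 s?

4 m/s

Average speed = (total path length)/(elapsed time); on a piecewise-linear x-t graph the path length is Σ|Δx|.
0–1 s: |Δx| = |-7 − -6| = 1 m
1–2 s: |Δx| = |2 − -7| = 9 m
2–3 s: |Δx| = |3 − 2| = 1 m
3–6 s: |Δx| = |-10 − 3| = 13 m
Total path = 24 m; average speed = 24/6 = 4 m/s.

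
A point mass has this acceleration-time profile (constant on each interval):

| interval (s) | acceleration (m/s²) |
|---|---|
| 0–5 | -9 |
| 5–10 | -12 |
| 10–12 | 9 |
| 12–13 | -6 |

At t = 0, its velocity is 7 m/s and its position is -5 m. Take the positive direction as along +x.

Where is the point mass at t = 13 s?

On each constant-a segment, Δv = aΔt and Δx = v₀Δt + ½aΔt²; chain segment to segment.
0–5 s: v starts 7 m/s; Δx = 7·5 + ½·-9·5² = -77.5 m; v ends -38 m/s.
5–10 s: v starts -38 m/s; Δx = -38·5 + ½·-12·5² = -340 m; v ends -98 m/s.
10–12 s: v starts -98 m/s; Δx = -98·2 + ½·9·2² = -178 m; v ends -80 m/s.
12–13 s: v starts -80 m/s; Δx = -80·1 + ½·-6·1² = -83 m; v ends -86 m/s.
x(13) = -5 + Σ Δx = -683.5 m.

-683.5 m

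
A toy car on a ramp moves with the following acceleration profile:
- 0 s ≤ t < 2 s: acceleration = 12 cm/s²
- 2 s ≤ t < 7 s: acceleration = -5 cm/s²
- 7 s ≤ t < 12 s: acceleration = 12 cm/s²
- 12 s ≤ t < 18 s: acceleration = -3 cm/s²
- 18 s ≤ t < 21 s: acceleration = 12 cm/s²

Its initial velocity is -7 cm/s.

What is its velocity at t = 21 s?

70 cm/s

Δv equals the area under the a-t graph; then v = v₀ + Δv.
0–2 s: 12 × 2 = 24 cm/s
2–7 s: -5 × 5 = -25 cm/s
7–12 s: 12 × 5 = 60 cm/s
12–18 s: -3 × 6 = -18 cm/s
18–21 s: 12 × 3 = 36 cm/s
Δv = 77 cm/s, so v(21) = -7 + (77) = 70 cm/s.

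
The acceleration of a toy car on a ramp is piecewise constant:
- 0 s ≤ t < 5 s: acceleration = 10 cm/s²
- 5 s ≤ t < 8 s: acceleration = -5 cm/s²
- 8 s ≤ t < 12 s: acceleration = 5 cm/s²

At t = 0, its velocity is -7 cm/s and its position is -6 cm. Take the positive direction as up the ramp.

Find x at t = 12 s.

342.5 cm

On each constant-a segment, Δv = aΔt and Δx = v₀Δt + ½aΔt²; chain segment to segment.
0–5 s: v starts -7 cm/s; Δx = -7·5 + ½·10·5² = 90 cm; v ends 43 cm/s.
5–8 s: v starts 43 cm/s; Δx = 43·3 + ½·-5·3² = 106.5 cm; v ends 28 cm/s.
8–12 s: v starts 28 cm/s; Δx = 28·4 + ½·5·4² = 152 cm; v ends 48 cm/s.
x(12) = -6 + Σ Δx = 342.5 cm.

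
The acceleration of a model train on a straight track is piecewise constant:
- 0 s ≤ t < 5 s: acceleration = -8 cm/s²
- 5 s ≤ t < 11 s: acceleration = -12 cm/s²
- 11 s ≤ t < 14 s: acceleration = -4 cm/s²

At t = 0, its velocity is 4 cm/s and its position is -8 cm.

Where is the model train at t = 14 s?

On each constant-a segment, Δv = aΔt and Δx = v₀Δt + ½aΔt²; chain segment to segment.
0–5 s: v starts 4 cm/s; Δx = 4·5 + ½·-8·5² = -80 cm; v ends -36 cm/s.
5–11 s: v starts -36 cm/s; Δx = -36·6 + ½·-12·6² = -432 cm; v ends -108 cm/s.
11–14 s: v starts -108 cm/s; Δx = -108·3 + ½·-4·3² = -342 cm; v ends -120 cm/s.
x(14) = -8 + Σ Δx = -862 cm.

-862 cm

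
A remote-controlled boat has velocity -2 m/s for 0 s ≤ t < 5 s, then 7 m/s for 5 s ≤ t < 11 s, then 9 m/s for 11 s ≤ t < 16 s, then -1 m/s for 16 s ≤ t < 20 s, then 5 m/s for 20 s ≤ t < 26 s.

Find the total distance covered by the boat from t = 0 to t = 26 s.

Total distance travelled is ∫|v| dt — sum the magnitudes of each area piece.
0–5 s: |-2| × 5 = 10 m
5–11 s: |7| × 6 = 42 m
11–16 s: |9| × 5 = 45 m
16–20 s: |-1| × 4 = 4 m
20–26 s: |5| × 6 = 30 m
Total distance = 131 m

131 m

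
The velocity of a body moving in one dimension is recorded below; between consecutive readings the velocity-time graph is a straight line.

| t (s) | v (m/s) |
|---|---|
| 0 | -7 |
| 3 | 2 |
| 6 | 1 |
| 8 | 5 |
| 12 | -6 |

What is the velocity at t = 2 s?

-1 m/s

On 0–3 s the graph is linear from -7 to 2 m/s: v(2) = -7 + (2 − -7)·(2 − 0)/(3 − 0) = -1 m/s.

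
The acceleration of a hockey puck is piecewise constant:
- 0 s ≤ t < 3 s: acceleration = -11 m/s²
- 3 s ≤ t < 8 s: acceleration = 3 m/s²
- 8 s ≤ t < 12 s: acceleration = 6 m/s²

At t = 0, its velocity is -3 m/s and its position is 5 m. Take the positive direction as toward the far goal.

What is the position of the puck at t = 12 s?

On each constant-a segment, Δv = aΔt and Δx = v₀Δt + ½aΔt²; chain segment to segment.
0–3 s: v starts -3 m/s; Δx = -3·3 + ½·-11·3² = -58.5 m; v ends -36 m/s.
3–8 s: v starts -36 m/s; Δx = -36·5 + ½·3·5² = -142.5 m; v ends -21 m/s.
8–12 s: v starts -21 m/s; Δx = -21·4 + ½·6·4² = -36 m; v ends 3 m/s.
x(12) = 5 + Σ Δx = -232 m.

-232 m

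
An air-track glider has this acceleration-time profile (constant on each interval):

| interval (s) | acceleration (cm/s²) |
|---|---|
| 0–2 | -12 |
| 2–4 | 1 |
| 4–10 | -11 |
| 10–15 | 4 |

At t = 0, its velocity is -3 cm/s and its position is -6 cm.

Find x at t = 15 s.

-841 cm

On each constant-a segment, Δv = aΔt and Δx = v₀Δt + ½aΔt²; chain segment to segment.
0–2 s: v starts -3 cm/s; Δx = -3·2 + ½·-12·2² = -30 cm; v ends -27 cm/s.
2–4 s: v starts -27 cm/s; Δx = -27·2 + ½·1·2² = -52 cm; v ends -25 cm/s.
4–10 s: v starts -25 cm/s; Δx = -25·6 + ½·-11·6² = -348 cm; v ends -91 cm/s.
10–15 s: v starts -91 cm/s; Δx = -91·5 + ½·4·5² = -405 cm; v ends -71 cm/s.
x(15) = -6 + Σ Δx = -841 cm.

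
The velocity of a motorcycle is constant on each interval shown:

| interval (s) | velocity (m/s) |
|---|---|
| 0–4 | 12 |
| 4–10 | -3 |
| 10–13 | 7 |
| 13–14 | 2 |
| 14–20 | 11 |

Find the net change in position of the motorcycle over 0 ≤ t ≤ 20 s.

Displacement is the signed area under the v-t curve.
0–4 s: 12 × 4 = 48 m
4–10 s: -3 × 6 = -18 m
10–13 s: 7 × 3 = 21 m
13–14 s: 2 × 1 = 2 m
14–20 s: 11 × 6 = 66 m
Net displacement = 119 m

119 m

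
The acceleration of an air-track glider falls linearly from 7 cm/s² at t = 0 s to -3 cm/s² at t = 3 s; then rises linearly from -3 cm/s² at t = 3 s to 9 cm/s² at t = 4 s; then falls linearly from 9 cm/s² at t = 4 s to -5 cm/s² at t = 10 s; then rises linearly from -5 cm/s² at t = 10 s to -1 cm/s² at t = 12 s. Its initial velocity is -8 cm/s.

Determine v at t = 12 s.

7 cm/s

Δv equals the area under the a-t graph; then v = v₀ + Δv.
0–3 s: ½(7 + -3)(3) = 6 cm/s
3–4 s: ½(-3 + 9)(1) = 3 cm/s
4–10 s: ½(9 + -5)(6) = 12 cm/s
10–12 s: ½(-5 + -1)(2) = -6 cm/s
Δv = 15 cm/s, so v(12) = -8 + (15) = 7 cm/s.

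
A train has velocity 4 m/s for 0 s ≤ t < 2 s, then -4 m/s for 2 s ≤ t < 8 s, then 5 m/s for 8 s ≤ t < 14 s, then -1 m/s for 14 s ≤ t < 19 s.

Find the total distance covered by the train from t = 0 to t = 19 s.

Distance (not displacement) is the total path length: add the absolute areas under v-t.
0–2 s: |4| × 2 = 8 m
2–8 s: |-4| × 6 = 24 m
8–14 s: |5| × 6 = 30 m
14–19 s: |-1| × 5 = 5 m
Total distance = 67 m

67 m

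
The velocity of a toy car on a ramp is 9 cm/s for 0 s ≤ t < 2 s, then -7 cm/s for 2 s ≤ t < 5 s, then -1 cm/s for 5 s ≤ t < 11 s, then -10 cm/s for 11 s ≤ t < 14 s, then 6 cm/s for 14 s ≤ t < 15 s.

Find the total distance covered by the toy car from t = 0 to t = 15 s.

81 cm

Total distance travelled is ∫|v| dt — sum the magnitudes of each area piece.
0–2 s: |9| × 2 = 18 cm
2–5 s: |-7| × 3 = 21 cm
5–11 s: |-1| × 6 = 6 cm
11–14 s: |-10| × 3 = 30 cm
14–15 s: |6| × 1 = 6 cm
Total distance = 81 cm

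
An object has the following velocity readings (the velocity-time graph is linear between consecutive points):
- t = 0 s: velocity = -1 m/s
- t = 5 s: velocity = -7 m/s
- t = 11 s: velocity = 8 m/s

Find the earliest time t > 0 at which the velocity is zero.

t = 7.8 s

v changes sign on 5–11 s (from -7 to 8); the graph is linear there, so v = 0 at t = 5 + (7)·(11 − 5)/(8 − -7) = 7.8 s.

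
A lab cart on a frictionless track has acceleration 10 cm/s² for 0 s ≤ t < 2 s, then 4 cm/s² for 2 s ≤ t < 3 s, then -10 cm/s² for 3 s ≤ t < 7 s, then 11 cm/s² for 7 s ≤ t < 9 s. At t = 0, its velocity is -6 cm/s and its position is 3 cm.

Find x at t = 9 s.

On each constant-a segment, Δv = aΔt and Δx = v₀Δt + ½aΔt²; chain segment to segment.
0–2 s: v starts -6 cm/s; Δx = -6·2 + ½·10·2² = 8 cm; v ends 14 cm/s.
2–3 s: v starts 14 cm/s; Δx = 14·1 + ½·4·1² = 16 cm; v ends 18 cm/s.
3–7 s: v starts 18 cm/s; Δx = 18·4 + ½·-10·4² = -8 cm; v ends -22 cm/s.
7–9 s: v starts -22 cm/s; Δx = -22·2 + ½·11·2² = -22 cm; v ends 0 cm/s.
x(9) = 3 + Σ Δx = -3 cm.

-3 cm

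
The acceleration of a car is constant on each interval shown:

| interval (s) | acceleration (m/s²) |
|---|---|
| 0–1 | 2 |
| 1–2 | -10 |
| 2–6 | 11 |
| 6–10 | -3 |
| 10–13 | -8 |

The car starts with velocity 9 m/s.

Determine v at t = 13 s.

Δv equals the area under the a-t graph; then v = v₀ + Δv.
0–1 s: 2 × 1 = 2 m/s
1–2 s: -10 × 1 = -10 m/s
2–6 s: 11 × 4 = 44 m/s
6–10 s: -3 × 4 = -12 m/s
10–13 s: -8 × 3 = -24 m/s
Δv = 0 m/s, so v(13) = 9 + (0) = 9 m/s.

9 m/s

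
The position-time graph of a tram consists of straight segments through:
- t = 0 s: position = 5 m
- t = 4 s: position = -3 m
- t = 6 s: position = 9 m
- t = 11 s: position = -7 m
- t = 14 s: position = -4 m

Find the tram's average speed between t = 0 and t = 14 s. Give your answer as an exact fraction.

39/14 m/s

Average speed = (total path length)/(elapsed time); on a piecewise-linear x-t graph the path length is Σ|Δx|.
0–4 s: |Δx| = |-3 − 5| = 8 m
4–6 s: |Δx| = |9 − -3| = 12 m
6–11 s: |Δx| = |-7 − 9| = 16 m
11–14 s: |Δx| = |-4 − -7| = 3 m
Total path = 39 m; average speed = 39/14 = 39/14 m/s.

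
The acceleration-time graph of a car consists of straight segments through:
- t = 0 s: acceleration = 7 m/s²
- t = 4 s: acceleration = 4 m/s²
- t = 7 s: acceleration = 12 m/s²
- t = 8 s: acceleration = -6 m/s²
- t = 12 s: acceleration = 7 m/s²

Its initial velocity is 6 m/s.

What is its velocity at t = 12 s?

Δv equals the area under the a-t graph; then v = v₀ + Δv.
0–4 s: ½(7 + 4)(4) = 22 m/s
4–7 s: ½(4 + 12)(3) = 24 m/s
7–8 s: ½(12 + -6)(1) = 3 m/s
8–12 s: ½(-6 + 7)(4) = 2 m/s
Δv = 51 m/s, so v(12) = 6 + (51) = 57 m/s.

57 m/s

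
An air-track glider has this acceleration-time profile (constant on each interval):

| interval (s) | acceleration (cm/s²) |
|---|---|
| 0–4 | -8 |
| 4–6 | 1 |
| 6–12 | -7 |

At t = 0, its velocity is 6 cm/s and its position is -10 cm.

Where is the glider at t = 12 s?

On each constant-a segment, Δv = aΔt and Δx = v₀Δt + ½aΔt²; chain segment to segment.
0–4 s: v starts 6 cm/s; Δx = 6·4 + ½·-8·4² = -40 cm; v ends -26 cm/s.
4–6 s: v starts -26 cm/s; Δx = -26·2 + ½·1·2² = -50 cm; v ends -24 cm/s.
6–12 s: v starts -24 cm/s; Δx = -24·6 + ½·-7·6² = -270 cm; v ends -66 cm/s.
x(12) = -10 + Σ Δx = -370 cm.

-370 cm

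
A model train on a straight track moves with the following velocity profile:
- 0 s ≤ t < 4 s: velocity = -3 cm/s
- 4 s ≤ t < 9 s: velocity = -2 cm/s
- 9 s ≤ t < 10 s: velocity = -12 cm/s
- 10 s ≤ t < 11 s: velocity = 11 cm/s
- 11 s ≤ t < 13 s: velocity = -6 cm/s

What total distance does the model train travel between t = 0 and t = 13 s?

Total distance travelled is ∫|v| dt — sum the magnitudes of each area piece.
0–4 s: |-3| × 4 = 12 cm
4–9 s: |-2| × 5 = 10 cm
9–10 s: |-12| × 1 = 12 cm
10–11 s: |11| × 1 = 11 cm
11–13 s: |-6| × 2 = 12 cm
Total distance = 57 cm

57 cm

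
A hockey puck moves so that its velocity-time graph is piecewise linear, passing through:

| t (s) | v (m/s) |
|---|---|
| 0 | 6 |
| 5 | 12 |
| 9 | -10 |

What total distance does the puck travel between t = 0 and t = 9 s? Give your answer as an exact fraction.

739/11 m

Distance (not displacement) is the total path length: add the absolute areas under v-t.
0–5 s: |½(6 + 12)(5)| = 45 m
5–9 s: v = 0 at t = 79/11 s; triangle areas 144/11 + 100/11 = 244/11 m
Total distance = 739/11 m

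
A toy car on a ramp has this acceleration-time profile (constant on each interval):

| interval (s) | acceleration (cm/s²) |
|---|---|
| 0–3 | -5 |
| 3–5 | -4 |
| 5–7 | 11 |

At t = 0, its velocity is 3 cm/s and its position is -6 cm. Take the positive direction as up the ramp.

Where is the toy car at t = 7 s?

-69.5 cm

On each constant-a segment, Δv = aΔt and Δx = v₀Δt + ½aΔt²; chain segment to segment.
0–3 s: v starts 3 cm/s; Δx = 3·3 + ½·-5·3² = -13.5 cm; v ends -12 cm/s.
3–5 s: v starts -12 cm/s; Δx = -12·2 + ½·-4·2² = -32 cm; v ends -20 cm/s.
5–7 s: v starts -20 cm/s; Δx = -20·2 + ½·11·2² = -18 cm; v ends 2 cm/s.
x(7) = -6 + Σ Δx = -69.5 cm.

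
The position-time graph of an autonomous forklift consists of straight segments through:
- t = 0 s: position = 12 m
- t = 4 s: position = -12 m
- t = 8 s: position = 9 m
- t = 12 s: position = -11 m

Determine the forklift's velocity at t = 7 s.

Velocity is the slope of the x-t graph on 4–8 s: (9 − -12)/(8 − 4) = 5.25 m/s.

5.25 m/s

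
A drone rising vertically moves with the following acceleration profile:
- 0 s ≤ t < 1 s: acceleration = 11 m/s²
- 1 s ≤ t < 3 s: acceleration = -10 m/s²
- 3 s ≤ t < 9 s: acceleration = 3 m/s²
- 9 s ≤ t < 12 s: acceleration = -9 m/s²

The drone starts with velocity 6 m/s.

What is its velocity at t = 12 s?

Δv equals the area under the a-t graph; then v = v₀ + Δv.
0–1 s: 11 × 1 = 11 m/s
1–3 s: -10 × 2 = -20 m/s
3–9 s: 3 × 6 = 18 m/s
9–12 s: -9 × 3 = -27 m/s
Δv = -18 m/s, so v(12) = 6 + (-18) = -12 m/s.

-12 m/s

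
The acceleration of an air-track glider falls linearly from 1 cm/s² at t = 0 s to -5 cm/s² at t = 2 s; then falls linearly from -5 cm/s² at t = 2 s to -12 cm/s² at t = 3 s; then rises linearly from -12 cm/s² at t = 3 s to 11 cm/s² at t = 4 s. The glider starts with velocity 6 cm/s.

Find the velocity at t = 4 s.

-7 cm/s

Δv equals the area under the a-t graph; then v = v₀ + Δv.
0–2 s: ½(1 + -5)(2) = -4 cm/s
2–3 s: ½(-5 + -12)(1) = -8.5 cm/s
3–4 s: ½(-12 + 11)(1) = -0.5 cm/s
Δv = -13 cm/s, so v(4) = 6 + (-13) = -7 cm/s.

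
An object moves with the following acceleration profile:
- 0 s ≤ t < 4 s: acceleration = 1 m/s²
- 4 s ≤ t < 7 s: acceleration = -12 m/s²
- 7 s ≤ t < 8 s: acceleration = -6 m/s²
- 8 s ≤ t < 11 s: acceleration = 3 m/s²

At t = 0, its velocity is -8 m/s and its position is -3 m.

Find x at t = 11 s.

On each constant-a segment, Δv = aΔt and Δx = v₀Δt + ½aΔt²; chain segment to segment.
0–4 s: v starts -8 m/s; Δx = -8·4 + ½·1·4² = -24 m; v ends -4 m/s.
4–7 s: v starts -4 m/s; Δx = -4·3 + ½·-12·3² = -66 m; v ends -40 m/s.
7–8 s: v starts -40 m/s; Δx = -40·1 + ½·-6·1² = -43 m; v ends -46 m/s.
8–11 s: v starts -46 m/s; Δx = -46·3 + ½·3·3² = -124.5 m; v ends -37 m/s.
x(11) = -3 + Σ Δx = -260.5 m.

-260.5 m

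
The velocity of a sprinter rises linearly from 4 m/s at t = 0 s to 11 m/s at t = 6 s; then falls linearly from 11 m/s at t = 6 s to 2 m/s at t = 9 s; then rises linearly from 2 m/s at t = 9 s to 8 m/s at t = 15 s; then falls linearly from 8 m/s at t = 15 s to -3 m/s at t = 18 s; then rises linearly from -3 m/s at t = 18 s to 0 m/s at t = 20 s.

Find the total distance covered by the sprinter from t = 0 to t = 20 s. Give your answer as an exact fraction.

1182/11 m

Total distance travelled is ∫|v| dt — sum the magnitudes of each area piece.
0–6 s: |½(4 + 11)(6)| = 45 m
6–9 s: |½(11 + 2)(3)| = 19.5 m
9–15 s: |½(2 + 8)(6)| = 30 m
15–18 s: v = 0 at t = 189/11 s; triangle areas 96/11 + 27/22 = 219/22 m
18–20 s: |½(-3 + 0)(2)| = 3 m
Total distance = 1182/11 m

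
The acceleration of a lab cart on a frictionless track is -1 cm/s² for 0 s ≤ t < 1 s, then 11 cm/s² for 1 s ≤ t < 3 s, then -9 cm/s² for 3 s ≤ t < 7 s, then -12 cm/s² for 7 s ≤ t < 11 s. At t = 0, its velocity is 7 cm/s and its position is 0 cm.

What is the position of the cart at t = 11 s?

On each constant-a segment, Δv = aΔt and Δx = v₀Δt + ½aΔt²; chain segment to segment.
0–1 s: v starts 7 cm/s; Δx = 7·1 + ½·-1·1² = 6.5 cm; v ends 6 cm/s.
1–3 s: v starts 6 cm/s; Δx = 6·2 + ½·11·2² = 34 cm; v ends 28 cm/s.
3–7 s: v starts 28 cm/s; Δx = 28·4 + ½·-9·4² = 40 cm; v ends -8 cm/s.
7–11 s: v starts -8 cm/s; Δx = -8·4 + ½·-12·4² = -128 cm; v ends -56 cm/s.
x(11) = 0 + Σ Δx = -47.5 cm.

-47.5 cm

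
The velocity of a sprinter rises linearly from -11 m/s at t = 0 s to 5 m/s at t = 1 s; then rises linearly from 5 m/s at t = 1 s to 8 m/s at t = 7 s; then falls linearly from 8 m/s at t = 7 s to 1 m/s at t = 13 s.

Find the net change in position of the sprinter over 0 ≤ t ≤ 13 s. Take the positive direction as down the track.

63 m

Net displacement equals the area under the velocity-time graph (areas below the axis count negative).
0–1 s: ½(-11 + 5)(1) = -3 m
1–7 s: ½(5 + 8)(6) = 39 m
7–13 s: ½(8 + 1)(6) = 27 m
Net displacement = 63 m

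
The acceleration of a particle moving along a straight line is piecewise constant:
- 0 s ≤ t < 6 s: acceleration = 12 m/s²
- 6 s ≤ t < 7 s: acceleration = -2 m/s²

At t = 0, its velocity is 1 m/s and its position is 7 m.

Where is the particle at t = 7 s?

On each constant-a segment, Δv = aΔt and Δx = v₀Δt + ½aΔt²; chain segment to segment.
0–6 s: v starts 1 m/s; Δx = 1·6 + ½·12·6² = 222 m; v ends 73 m/s.
6–7 s: v starts 73 m/s; Δx = 73·1 + ½·-2·1² = 72 m; v ends 71 m/s.
x(7) = 7 + Σ Δx = 301 m.

301 m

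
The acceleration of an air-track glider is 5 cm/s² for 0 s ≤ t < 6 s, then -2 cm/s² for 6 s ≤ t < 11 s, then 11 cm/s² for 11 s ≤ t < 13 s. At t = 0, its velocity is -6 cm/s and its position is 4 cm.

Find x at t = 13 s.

203 cm

On each constant-a segment, Δv = aΔt and Δx = v₀Δt + ½aΔt²; chain segment to segment.
0–6 s: v starts -6 cm/s; Δx = -6·6 + ½·5·6² = 54 cm; v ends 24 cm/s.
6–11 s: v starts 24 cm/s; Δx = 24·5 + ½·-2·5² = 95 cm; v ends 14 cm/s.
11–13 s: v starts 14 cm/s; Δx = 14·2 + ½·11·2² = 50 cm; v ends 36 cm/s.
x(13) = 4 + Σ Δx = 203 cm.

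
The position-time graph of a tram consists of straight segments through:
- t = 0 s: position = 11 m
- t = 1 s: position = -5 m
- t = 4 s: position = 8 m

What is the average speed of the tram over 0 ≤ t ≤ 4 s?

7.25 m/s

Average speed = (total path length)/(elapsed time); on a piecewise-linear x-t graph the path length is Σ|Δx|.
0–1 s: |Δx| = |-5 − 11| = 16 m
1–4 s: |Δx| = |8 − -5| = 13 m
Total path = 29 m; average speed = 29/4 = 7.25 m/s.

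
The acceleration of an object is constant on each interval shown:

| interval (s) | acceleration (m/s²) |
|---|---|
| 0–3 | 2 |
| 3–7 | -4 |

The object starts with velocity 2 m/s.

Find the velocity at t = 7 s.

Δv equals the area under the a-t graph; then v = v₀ + Δv.
0–3 s: 2 × 3 = 6 m/s
3–7 s: -4 × 4 = -16 m/s
Δv = -10 m/s, so v(7) = 2 + (-10) = -8 m/s.

-8 m/s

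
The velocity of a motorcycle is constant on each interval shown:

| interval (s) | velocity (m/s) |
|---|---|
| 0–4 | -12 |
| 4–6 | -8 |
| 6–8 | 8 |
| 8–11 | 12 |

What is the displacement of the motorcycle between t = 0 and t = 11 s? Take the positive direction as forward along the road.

-12 m

Displacement is the signed area under the v-t curve.
0–4 s: -12 × 4 = -48 m
4–6 s: -8 × 2 = -16 m
6–8 s: 8 × 2 = 16 m
8–11 s: 12 × 3 = 36 m
Net displacement = -12 m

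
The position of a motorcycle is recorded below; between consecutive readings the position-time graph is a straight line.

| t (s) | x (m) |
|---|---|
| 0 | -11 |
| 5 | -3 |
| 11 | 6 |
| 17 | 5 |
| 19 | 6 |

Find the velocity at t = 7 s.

1.5 m/s

Velocity is the slope of the x-t graph on 5–11 s: (6 − -3)/(11 − 5) = 1.5 m/s.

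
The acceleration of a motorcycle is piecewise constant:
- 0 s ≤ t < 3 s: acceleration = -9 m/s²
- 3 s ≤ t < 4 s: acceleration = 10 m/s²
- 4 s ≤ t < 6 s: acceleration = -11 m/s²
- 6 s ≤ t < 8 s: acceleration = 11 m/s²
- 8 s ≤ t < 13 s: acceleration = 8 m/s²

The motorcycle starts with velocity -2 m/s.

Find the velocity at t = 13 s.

Δv equals the area under the a-t graph; then v = v₀ + Δv.
0–3 s: -9 × 3 = -27 m/s
3–4 s: 10 × 1 = 10 m/s
4–6 s: -11 × 2 = -22 m/s
6–8 s: 11 × 2 = 22 m/s
8–13 s: 8 × 5 = 40 m/s
Δv = 23 m/s, so v(13) = -2 + (23) = 21 m/s.

21 m/s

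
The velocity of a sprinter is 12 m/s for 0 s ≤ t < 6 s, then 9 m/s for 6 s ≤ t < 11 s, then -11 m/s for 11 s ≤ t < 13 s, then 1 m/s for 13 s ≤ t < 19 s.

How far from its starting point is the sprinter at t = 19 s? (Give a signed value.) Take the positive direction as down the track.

101 m

Net displacement equals the area under the velocity-time graph (areas below the axis count negative).
0–6 s: 12 × 6 = 72 m
6–11 s: 9 × 5 = 45 m
11–13 s: -11 × 2 = -22 m
13–19 s: 1 × 6 = 6 m
Net displacement = 101 m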